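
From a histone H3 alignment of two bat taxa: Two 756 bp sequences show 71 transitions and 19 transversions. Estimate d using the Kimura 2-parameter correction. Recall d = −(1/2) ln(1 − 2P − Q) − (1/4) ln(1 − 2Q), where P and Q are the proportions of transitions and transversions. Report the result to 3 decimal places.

P = 71/756 ≈ 0.093915 and Q = 19/756 ≈ 0.025132.
Under the Kimura two-parameter model, d = −½ ln(1 − 2P − Q) − ¼ ln(1 − 2Q).
1 − 2P − Q = 0.787038, giving −½ ln(0.787038) = 0.119739.
1 − 2Q = 0.949736, giving −¼ ln(0.949736) = 0.012893.
d = 0.119739 + 0.012893 = 0.132632.

0.133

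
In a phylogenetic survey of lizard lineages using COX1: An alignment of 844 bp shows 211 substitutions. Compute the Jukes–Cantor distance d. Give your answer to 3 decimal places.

0.304

p = 211/844 = 0.25.
d = −(3/4) ln(1 − 4p/3) = −0.75 ln(1 − 0.333333) = −0.75 ln(0.666667)
  = −0.75 × (-0.405465) = 0.304099 substitutions/site.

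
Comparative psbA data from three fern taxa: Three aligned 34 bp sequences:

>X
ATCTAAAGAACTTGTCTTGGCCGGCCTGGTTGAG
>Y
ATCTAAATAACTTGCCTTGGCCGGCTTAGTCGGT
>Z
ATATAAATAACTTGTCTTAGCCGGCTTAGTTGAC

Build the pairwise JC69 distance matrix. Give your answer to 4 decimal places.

X–Y: 7/34 sites differ → p ≈ 0.205882, d = −0.75 ln(1 − 0.274509) = 0.240680 ≈ 0.2407.
X–Z: 6/34 sites differ → p ≈ 0.176471, d = −0.75 ln(1 − 0.235295) = 0.201199 ≈ 0.2012.
Y–Z: 6/34 sites differ → p ≈ 0.176471, d = −0.75 ln(1 − 0.235295) = 0.201199 ≈ 0.2012.

d(X,Y) = 0.2407, d(X,Z) = 0.2012, d(Y,Z) = 0.2012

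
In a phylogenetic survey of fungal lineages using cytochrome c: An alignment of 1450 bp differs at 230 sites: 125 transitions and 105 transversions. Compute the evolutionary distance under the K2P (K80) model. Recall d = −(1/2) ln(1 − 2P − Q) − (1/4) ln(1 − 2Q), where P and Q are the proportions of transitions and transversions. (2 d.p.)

0.18

P = 125/1450 ≈ 0.086207 and Q = 105/1450 ≈ 0.072414.
Under the Kimura two-parameter model, d = −½ ln(1 − 2P − Q) − ¼ ln(1 − 2Q).
1 − 2P − Q = 0.755172, giving −½ ln(0.755172) = 0.140405.
1 − 2Q = 0.855172, giving −¼ ln(0.855172) = 0.039113.
d = 0.140405 + 0.039113 = 0.179518.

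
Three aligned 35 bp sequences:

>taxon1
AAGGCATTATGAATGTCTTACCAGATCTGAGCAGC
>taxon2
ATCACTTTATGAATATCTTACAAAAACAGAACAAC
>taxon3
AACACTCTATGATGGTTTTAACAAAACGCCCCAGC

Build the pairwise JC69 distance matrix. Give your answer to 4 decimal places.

taxon1–taxon2: 11/35 sites differ → p ≈ 0.314286, d = −0.75 ln(1 − 0.419048) = 0.407315 ≈ 0.4073.
taxon1–taxon3: 14/35 sites differ → p = 0.4, d = −0.75 ln(1 − 0.533333) = 0.571605 ≈ 0.5716.
taxon2–taxon3: 13/35 sites differ → p ≈ 0.371429, d = −0.75 ln(1 − 0.495239) = 0.512753 ≈ 0.5128.

d(taxon1,taxon2) = 0.4073, d(taxon1,taxon3) = 0.5716, d(taxon2,taxon3) = 0.5128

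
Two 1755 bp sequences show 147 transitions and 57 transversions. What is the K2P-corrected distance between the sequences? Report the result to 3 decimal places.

0.128

P = 147/1755 ≈ 0.083761 and Q = 57/1755 ≈ 0.032479.
Under the Kimura two-parameter model, d = −½ ln(1 − 2P − Q) − ¼ ln(1 − 2Q).
1 − 2P − Q = 0.799999, giving −½ ln(0.799999) = 0.111572.
1 − 2Q = 0.935042, giving −¼ ln(0.935042) = 0.016791.
d = 0.111572 + 0.016791 = 0.128363.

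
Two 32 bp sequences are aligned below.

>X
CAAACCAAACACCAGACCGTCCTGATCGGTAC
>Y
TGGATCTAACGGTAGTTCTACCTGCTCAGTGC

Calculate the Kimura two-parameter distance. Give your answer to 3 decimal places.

0.811

Of 32 sites, 9 differences are transitions and 6 are transversions, so P = 9/32 = 0.28125 and Q = 6/32 = 0.1875.
Under the Kimura two-parameter model, d = −½ ln(1 − 2P − Q) − ¼ ln(1 − 2Q).
1 − 2P − Q = 0.25, giving −½ ln(0.25) = 0.693147.
1 − 2Q = 0.625, giving −¼ ln(0.625) = 0.117501.
d = 0.693147 + 0.117501 = 0.810648.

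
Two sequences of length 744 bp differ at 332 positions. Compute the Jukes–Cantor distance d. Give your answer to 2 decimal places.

p = 332/744 ≈ 0.446237.
d = −(3/4) ln(1 − 4p/3) = −0.75 ln(1 − 0.594983) = −0.75 ln(0.405017)
  = −0.75 × (-0.903826) = 0.677870 substitutions/site.

0.68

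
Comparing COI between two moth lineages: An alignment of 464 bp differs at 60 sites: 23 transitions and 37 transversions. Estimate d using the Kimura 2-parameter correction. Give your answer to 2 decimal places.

0.14

P = 23/464 ≈ 0.049569 and Q = 37/464 ≈ 0.079741.
Under the Kimura two-parameter model, d = −½ ln(1 − 2P − Q) − ¼ ln(1 − 2Q).
1 − 2P − Q = 0.821121, giving −½ ln(0.821121) = 0.098542.
1 − 2Q = 0.840518, giving −¼ ln(0.840518) = 0.043434.
d = 0.098542 + 0.043434 = 0.141976.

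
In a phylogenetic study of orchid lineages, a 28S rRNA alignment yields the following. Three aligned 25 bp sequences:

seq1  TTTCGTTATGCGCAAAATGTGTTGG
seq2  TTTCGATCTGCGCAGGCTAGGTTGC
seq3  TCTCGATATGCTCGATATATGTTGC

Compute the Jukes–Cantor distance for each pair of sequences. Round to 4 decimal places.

seq1–seq2: 8/25 sites differ → p = 0.32, d = −0.75 ln(1 − 0.426667) = 0.417216 ≈ 0.4172.
seq1–seq3: 7/25 sites differ → p = 0.28, d = −0.75 ln(1 − 0.373333) = 0.350505 ≈ 0.3505.
seq2–seq3: 8/25 sites differ → p = 0.32, d = −0.75 ln(1 − 0.426667) = 0.417216 ≈ 0.4172.

d(seq1,seq2) = 0.4172, d(seq1,seq3) = 0.3505, d(seq2,seq3) = 0.4172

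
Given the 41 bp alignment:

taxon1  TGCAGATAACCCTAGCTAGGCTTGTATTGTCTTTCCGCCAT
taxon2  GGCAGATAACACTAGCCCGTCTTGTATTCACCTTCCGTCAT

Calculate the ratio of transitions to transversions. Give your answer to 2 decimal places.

0.50

Transitions are A↔G and C↔T; transversions are all other mismatches.
Transitions: 3. Transversions: 6.
R = 3/6 = 0.50.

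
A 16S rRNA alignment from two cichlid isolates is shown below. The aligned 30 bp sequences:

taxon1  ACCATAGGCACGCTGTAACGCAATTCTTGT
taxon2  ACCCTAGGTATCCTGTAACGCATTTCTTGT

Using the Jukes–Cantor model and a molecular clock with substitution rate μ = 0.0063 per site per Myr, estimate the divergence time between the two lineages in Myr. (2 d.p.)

14.96

The sequences differ at 5 of 30 sites (4, 9, 11, 12, 23), so p = 5/30 ≈ 0.166667.
d = −(3/4) ln(1 − 4p/3) = −0.75 ln(1 − 0.222223) = −0.75 ln(0.777777)
  = −0.75 × (-0.251315) = 0.188486 substitutions/site.
Under a molecular clock d = 2μt, so t = d/(2μ) = 0.188486 / (2 × 0.0063) = 14.96 Myr.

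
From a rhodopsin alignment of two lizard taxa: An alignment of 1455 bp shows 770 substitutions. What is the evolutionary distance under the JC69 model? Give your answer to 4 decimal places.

0.9171

p = 770/1455 ≈ 0.52921.
d = −(3/4) ln(1 − 4p/3) = −0.75 ln(1 − 0.705613) = −0.75 ln(0.294387)
  = −0.75 × (-1.222860) = 0.917145 substitutions/site.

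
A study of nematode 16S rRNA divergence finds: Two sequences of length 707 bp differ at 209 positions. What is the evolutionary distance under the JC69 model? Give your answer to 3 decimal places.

p = 209/707 ≈ 0.295615.
d = −(3/4) ln(1 − 4p/3) = −0.75 ln(1 − 0.394153) = −0.75 ln(0.605847)
  = −0.75 × (-0.501128) = 0.375846 substitutions/site.

0.376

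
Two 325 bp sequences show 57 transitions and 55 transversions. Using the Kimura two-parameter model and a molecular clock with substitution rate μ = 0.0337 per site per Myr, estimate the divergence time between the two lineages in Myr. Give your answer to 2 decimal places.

6.98

P = 57/325 ≈ 0.175385 and Q = 55/325 ≈ 0.169231.
Under the Kimura two-parameter model, d = −½ ln(1 − 2P − Q) − ¼ ln(1 − 2Q).
1 − 2P − Q = 0.479999, giving −½ ln(0.479999) = 0.366986.
1 − 2Q = 0.661538, giving −¼ ln(0.661538) = 0.103297.
d = 0.366986 + 0.103297 = 0.470283.
Under a molecular clock d = 2μt, so t = d/(2μ) = 0.470283 / (2 × 0.0337) = 6.98 Myr.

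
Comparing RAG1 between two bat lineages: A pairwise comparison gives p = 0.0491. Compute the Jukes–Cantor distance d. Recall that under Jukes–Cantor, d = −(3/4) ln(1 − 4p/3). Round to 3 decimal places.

0.051

d = −(3/4) ln(1 − 4p/3) = −0.75 ln(1 − 0.065467) = −0.75 ln(0.934533)
  = −0.75 × (-0.067708) = 0.050781 substitutions/site.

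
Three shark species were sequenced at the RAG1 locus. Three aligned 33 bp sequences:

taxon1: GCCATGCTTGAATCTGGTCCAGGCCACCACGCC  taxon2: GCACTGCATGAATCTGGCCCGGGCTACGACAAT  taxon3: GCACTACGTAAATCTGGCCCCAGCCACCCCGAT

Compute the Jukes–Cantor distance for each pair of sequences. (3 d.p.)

d(taxon1,taxon2) = 0.388, d(taxon1,taxon3) = 0.441, d(taxon2,taxon3) = 0.339

taxon1–taxon2: 10/33 sites differ → p ≈ 0.30303, d = −0.75 ln(1 − 0.40404) = 0.388186 ≈ 0.388.
taxon1–taxon3: 11/33 sites differ → p ≈ 0.333333, d = −0.75 ln(1 − 0.444444) = 0.440839 ≈ 0.441.
taxon2–taxon3: 9/33 sites differ → p ≈ 0.272727, d = −0.75 ln(1 − 0.363636) = 0.338988 ≈ 0.339.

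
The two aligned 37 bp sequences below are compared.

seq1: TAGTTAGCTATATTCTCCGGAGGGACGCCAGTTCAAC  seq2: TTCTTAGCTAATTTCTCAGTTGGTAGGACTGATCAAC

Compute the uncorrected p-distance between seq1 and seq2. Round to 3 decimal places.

0.324

The sequences differ at 12 of 37 positions.
p = 12/37 = 0.324324… ≈ 0.324 (to 3 d.p.).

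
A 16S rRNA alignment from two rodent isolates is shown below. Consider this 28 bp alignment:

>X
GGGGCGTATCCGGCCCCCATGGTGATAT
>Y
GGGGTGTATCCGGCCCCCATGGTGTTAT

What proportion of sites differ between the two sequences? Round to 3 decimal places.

The sequences differ at 2 of 28 positions (sites 5, 25).
p = 2/28 = 0.071428… ≈ 0.071 (to 3 d.p.).

0.071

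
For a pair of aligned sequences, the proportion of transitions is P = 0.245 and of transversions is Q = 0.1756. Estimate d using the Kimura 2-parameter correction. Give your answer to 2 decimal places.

Under the Kimura two-parameter model, d = −½ ln(1 − 2P − Q) − ¼ ln(1 − 2Q).
1 − 2P − Q = 0.3344, giving −½ ln(0.3344) = 0.547709.
1 − 2Q = 0.6488, giving −¼ ln(0.6488) = 0.108158.
d = 0.547709 + 0.108158 = 0.655867.

0.66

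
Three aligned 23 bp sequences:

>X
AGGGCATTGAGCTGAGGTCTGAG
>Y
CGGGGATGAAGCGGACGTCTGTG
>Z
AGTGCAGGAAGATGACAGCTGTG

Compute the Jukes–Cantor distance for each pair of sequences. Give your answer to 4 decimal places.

d(X,Y) = 0.3904, d(X,Z) = 0.5532, d(Y,Z) = 0.4674

X–Y: 7/23 sites differ → p ≈ 0.304348, d = −0.75 ln(1 − 0.405797) = 0.390401 ≈ 0.3904.
X–Z: 9/23 sites differ → p ≈ 0.391304, d = −0.75 ln(1 − 0.521739) = 0.553199 ≈ 0.5532.
Y–Z: 8/23 sites differ → p ≈ 0.347826, d = −0.75 ln(1 − 0.463768) = 0.467391 ≈ 0.4674.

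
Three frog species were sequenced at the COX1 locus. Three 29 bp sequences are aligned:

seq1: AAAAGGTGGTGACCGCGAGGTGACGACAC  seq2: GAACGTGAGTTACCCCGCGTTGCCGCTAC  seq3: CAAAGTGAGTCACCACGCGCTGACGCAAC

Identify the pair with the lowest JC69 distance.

seq1–seq2: 12/29 differ, p = 0.414, d = 0.602.
seq1–seq3: 10/29 differ, p = 0.345, d = 0.462.
seq2–seq3: 7/29 differ, p = 0.241, d = 0.291.
The smallest distance is between seq2 and seq3.

seq2 and seq3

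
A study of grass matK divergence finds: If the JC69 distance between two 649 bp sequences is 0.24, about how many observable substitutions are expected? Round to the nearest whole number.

Invert JC69: p = (3/4)(1 − e^(−4d/3)) = 0.75 × (1 − e^(-0.32)) = 0.75 × (1 − 0.726149) = 0.205388.
Expected differing sites = pL ≈ 0.205388 × 649 = 133.296812 ≈ 133.

133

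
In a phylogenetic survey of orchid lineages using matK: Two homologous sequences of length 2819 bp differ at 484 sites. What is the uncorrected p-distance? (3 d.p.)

p = 484/2819 = 0.171692… ≈ 0.172 (to 3 d.p.).

0.172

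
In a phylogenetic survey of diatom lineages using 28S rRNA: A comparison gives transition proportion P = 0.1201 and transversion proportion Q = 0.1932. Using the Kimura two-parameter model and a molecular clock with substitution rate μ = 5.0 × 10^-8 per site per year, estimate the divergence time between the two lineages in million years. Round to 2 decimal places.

4.06

Under the Kimura two-parameter model, d = −½ ln(1 − 2P − Q) − ¼ ln(1 − 2Q).
1 − 2P − Q = 0.5666, giving −½ ln(0.5666) = 0.284051.
1 − 2Q = 0.6136, giving −¼ ln(0.6136) = 0.122103.
d = 0.284051 + 0.122103 = 0.406154.
Under a molecular clock d = 2μt, so t = d/(2μ) = 0.406154 / (2 × 5.0 × 10^-8) = 4.06 million years.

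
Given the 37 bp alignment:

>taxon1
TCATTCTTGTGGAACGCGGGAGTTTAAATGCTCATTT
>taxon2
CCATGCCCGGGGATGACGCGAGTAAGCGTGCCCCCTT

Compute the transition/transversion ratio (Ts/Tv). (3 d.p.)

0.889

Transitions are A↔G and C↔T; transversions are all other mismatches.
Transitions: 8. Transversions: 9.
R = 8/9 = 0.888888… ≈ 0.889 (to 3 d.p.).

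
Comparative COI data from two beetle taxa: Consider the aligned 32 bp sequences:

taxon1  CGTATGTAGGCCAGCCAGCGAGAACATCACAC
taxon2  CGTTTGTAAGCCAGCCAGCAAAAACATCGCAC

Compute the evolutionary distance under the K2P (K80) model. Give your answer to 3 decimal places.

0.181

Of 32 sites, 4 differences are transitions and 1 are transversions, so P = 4/32 = 0.125 and Q = 1/32 = 0.03125.
Under the Kimura two-parameter model, d = −½ ln(1 − 2P − Q) − ¼ ln(1 − 2Q).
1 − 2P − Q = 0.71875, giving −½ ln(0.71875) = 0.165121.
1 − 2Q = 0.9375, giving −¼ ln(0.9375) = 0.016135.
d = 0.165121 + 0.016135 = 0.181256.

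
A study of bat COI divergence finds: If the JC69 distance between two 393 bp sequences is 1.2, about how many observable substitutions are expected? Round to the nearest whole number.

235

Invert JC69: p = (3/4)(1 − e^(−4d/3)) = 0.75 × (1 − e^(-1.6)) = 0.75 × (1 − 0.201897) = 0.598577.
Expected differing sites = pL ≈ 0.598577 × 393 = 235.240761 ≈ 235.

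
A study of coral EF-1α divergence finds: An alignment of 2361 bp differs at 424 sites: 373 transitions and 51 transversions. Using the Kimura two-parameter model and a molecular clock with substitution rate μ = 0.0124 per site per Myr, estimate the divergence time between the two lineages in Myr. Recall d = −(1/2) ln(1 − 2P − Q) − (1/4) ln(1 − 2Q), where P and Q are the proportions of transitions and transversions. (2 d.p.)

P = 373/2361 ≈ 0.157984 and Q = 51/2361 ≈ 0.021601.
Under the Kimura two-parameter model, d = −½ ln(1 − 2P − Q) − ¼ ln(1 − 2Q).
1 − 2P − Q = 0.662431, giving −½ ln(0.662431) = 0.205919.
1 − 2Q = 0.956798, giving −¼ ln(0.956798) = 0.011041.
d = 0.205919 + 0.011041 = 0.216960.
Under a molecular clock d = 2μt, so t = d/(2μ) = 0.216960 / (2 × 0.0124) = 8.75 Myr.

8.75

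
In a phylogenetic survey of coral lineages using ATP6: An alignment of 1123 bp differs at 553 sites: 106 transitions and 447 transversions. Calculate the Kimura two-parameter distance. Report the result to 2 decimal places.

P = 106/1123 ≈ 0.09439 and Q = 447/1123 ≈ 0.398041.
Under the Kimura two-parameter model, d = −½ ln(1 − 2P − Q) − ¼ ln(1 − 2Q).
1 − 2P − Q = 0.413179, giving −½ ln(0.413179) = 0.441937.
1 − 2Q = 0.203918, giving −¼ ln(0.203918) = 0.397509.
d = 0.441937 + 0.397509 = 0.839446.

0.84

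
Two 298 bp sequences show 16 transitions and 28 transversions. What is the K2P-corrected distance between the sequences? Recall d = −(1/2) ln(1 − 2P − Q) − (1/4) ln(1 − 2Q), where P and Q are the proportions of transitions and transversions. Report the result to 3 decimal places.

0.164

P = 16/298 ≈ 0.053691 and Q = 28/298 ≈ 0.09396.
Under the Kimura two-parameter model, d = −½ ln(1 − 2P − Q) − ¼ ln(1 − 2Q).
1 − 2P − Q = 0.798658, giving −½ ln(0.798658) = 0.112411.
1 − 2Q = 0.81208, giving −¼ ln(0.81208) = 0.052039.
d = 0.112411 + 0.052039 = 0.164450.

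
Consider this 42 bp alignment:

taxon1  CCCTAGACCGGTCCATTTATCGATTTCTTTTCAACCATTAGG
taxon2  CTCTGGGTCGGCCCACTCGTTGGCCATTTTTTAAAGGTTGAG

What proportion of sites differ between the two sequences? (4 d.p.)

The sequences differ at 20 of 42 positions.
p = 20/42 = 0.476190… ≈ 0.4762 (to 4 d.p.).

0.4762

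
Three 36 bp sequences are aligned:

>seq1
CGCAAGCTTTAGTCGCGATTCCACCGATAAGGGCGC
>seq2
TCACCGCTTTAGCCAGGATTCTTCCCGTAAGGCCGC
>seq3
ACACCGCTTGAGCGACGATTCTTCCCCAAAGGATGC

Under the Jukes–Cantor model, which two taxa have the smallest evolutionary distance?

seq1–seq2: 13/36 differ, p = 0.361, d = 0.493.
seq1–seq3: 16/36 differ, p = 0.444, d = 0.673.
seq2–seq3: 8/36 differ, p = 0.222, d = 0.264.
The smallest distance is between seq2 and seq3.

seq2 and seq3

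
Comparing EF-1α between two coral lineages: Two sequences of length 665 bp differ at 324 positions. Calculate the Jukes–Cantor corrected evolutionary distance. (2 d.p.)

p = 324/665 ≈ 0.487218.
d = −(3/4) ln(1 − 4p/3) = −0.75 ln(1 − 0.649624) = −0.75 ln(0.350376)
  = −0.75 × (-1.048748) = 0.786561 substitutions/site.

0.79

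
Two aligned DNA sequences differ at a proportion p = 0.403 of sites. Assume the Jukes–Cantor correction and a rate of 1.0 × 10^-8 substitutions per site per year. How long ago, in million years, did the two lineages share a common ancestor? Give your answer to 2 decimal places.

d = −(3/4) ln(1 − 4p/3) = −0.75 ln(1 − 0.537333) = −0.75 ln(0.462667)
  = −0.75 × (-0.770748) = 0.578061 substitutions/site.
Under a molecular clock d = 2μt, so t = d/(2μ) = 0.578061 / (2 × 1.0 × 10^-8) = 28.90 million years.

28.90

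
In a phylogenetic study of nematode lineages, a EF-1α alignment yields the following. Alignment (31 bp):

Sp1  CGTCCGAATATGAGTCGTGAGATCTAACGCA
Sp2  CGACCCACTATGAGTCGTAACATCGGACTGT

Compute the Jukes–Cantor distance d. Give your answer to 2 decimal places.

The sequences differ at 10 of 31 sites (3, 6, 8, 19, 21, 25, 26, 29, 30, 31), so p = 10/31 ≈ 0.322581.
d = −(3/4) ln(1 − 4p/3) = −0.75 ln(1 − 0.430108) = −0.75 ln(0.569892)
  = −0.75 × (-0.562308) = 0.421731 substitutions/site.

0.42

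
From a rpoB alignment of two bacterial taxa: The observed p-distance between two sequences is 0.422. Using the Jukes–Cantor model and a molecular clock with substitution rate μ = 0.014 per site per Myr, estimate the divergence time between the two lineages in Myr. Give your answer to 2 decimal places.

d = −(3/4) ln(1 − 4p/3) = −0.75 ln(1 − 0.562667) = −0.75 ln(0.437333)
  = −0.75 × (-0.827060) = 0.620295 substitutions/site.
Under a molecular clock d = 2μt, so t = d/(2μ) = 0.620295 / (2 × 0.014) = 22.15 Myr.

22.15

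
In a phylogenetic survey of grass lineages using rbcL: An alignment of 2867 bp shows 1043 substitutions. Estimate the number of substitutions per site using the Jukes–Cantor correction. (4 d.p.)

0.4978

p = 1043/2867 ≈ 0.363795.
d = −(3/4) ln(1 − 4p/3) = −0.75 ln(1 − 0.48506) = −0.75 ln(0.51494)
  = −0.75 × (-0.663705) = 0.497779 substitutions/site.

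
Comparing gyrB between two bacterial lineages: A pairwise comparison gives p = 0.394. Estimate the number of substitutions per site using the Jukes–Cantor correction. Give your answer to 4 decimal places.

d = −(3/4) ln(1 − 4p/3) = −0.75 ln(1 − 0.525333) = −0.75 ln(0.474667)
  = −0.75 × (-0.745142) = 0.558857 substitutions/site.

0.5589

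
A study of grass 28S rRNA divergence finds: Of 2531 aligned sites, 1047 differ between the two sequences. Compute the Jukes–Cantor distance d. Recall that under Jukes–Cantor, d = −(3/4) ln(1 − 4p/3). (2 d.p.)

p = 1047/2531 ≈ 0.41367.
d = −(3/4) ln(1 − 4p/3) = −0.75 ln(1 − 0.55156) = −0.75 ln(0.44844)
  = −0.75 × (-0.801980) = 0.601485 substitutions/site.

0.60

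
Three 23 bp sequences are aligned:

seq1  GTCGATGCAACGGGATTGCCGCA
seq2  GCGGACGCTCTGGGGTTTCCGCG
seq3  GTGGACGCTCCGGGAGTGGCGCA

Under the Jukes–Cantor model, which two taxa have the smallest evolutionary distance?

seq1 and seq3

seq1–seq2: 9/23 differ, p = 0.391, d = 0.553.
seq1–seq3: 6/23 differ, p = 0.261, d = 0.321.
seq2–seq3: 7/23 differ, p = 0.304, d = 0.390.
The smallest distance is between seq1 and seq3.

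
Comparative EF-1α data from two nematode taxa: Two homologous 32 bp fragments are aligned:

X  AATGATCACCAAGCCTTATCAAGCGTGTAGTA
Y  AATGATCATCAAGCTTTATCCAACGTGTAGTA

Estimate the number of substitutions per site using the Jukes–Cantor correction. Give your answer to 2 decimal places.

The sequences differ at 4 of 32 sites (9, 15, 21, 23), so p = 4/32 = 0.125.
d = −(3/4) ln(1 − 4p/3) = −0.75 ln(1 − 0.166667) = −0.75 ln(0.833333)
  = −0.75 × (-0.182322) = 0.136742 substitutions/site.

0.14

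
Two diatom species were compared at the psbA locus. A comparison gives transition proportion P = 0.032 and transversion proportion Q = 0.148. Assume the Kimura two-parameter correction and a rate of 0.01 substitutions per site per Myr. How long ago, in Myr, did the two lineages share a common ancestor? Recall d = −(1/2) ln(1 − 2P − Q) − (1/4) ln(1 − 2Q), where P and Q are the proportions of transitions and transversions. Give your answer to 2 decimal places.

Under the Kimura two-parameter model, d = −½ ln(1 − 2P − Q) − ¼ ln(1 − 2Q).
1 − 2P − Q = 0.788, giving −½ ln(0.788) = 0.119129.
1 − 2Q = 0.704, giving −¼ ln(0.704) = 0.087744.
d = 0.119129 + 0.087744 = 0.206873.
Under a molecular clock d = 2μt, so t = d/(2μ) = 0.206873 / (2 × 0.01) = 10.34 Myr.

10.34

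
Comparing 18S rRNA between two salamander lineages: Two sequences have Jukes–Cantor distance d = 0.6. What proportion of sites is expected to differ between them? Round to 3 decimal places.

p = (3/4)(1 − e^(−4d/3)) = 0.75 × (1 − e^(-0.8)) = 0.75 × (1 − 0.449329) = 0.413003.

0.413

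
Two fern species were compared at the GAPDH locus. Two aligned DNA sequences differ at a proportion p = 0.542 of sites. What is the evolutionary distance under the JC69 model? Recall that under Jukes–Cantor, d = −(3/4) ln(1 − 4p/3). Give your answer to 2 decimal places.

0.96

d = −(3/4) ln(1 − 4p/3) = −0.75 ln(1 − 0.722667) = −0.75 ln(0.277333)
  = −0.75 × (-1.282536) = 0.961902 substitutions/site.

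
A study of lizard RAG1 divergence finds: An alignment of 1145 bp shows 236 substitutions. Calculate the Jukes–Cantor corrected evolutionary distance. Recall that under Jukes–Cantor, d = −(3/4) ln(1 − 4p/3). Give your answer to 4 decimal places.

0.2410

p = 236/1145 ≈ 0.206114.
d = −(3/4) ln(1 − 4p/3) = −0.75 ln(1 − 0.274819) = −0.75 ln(0.725181)
  = −0.75 × (-0.321334) = 0.241001 substitutions/site.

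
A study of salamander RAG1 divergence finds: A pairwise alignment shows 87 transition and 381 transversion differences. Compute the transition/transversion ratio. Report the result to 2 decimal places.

R = 87/381 = 0.228346… ≈ 0.23 (to 2 d.p.).

0.23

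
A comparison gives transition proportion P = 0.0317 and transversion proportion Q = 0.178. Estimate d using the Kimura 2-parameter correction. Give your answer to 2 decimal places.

Under the Kimura two-parameter model, d = −½ ln(1 − 2P − Q) − ¼ ln(1 − 2Q).
1 − 2P − Q = 0.7586, giving −½ ln(0.7586) = 0.138140.
1 − 2Q = 0.644, giving −¼ ln(0.644) = 0.110014.
d = 0.138140 + 0.110014 = 0.248154.

0.25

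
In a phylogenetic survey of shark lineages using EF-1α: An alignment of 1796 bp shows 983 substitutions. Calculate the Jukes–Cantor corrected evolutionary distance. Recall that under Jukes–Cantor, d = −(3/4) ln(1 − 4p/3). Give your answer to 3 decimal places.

p = 983/1796 ≈ 0.547327.
d = −(3/4) ln(1 − 4p/3) = −0.75 ln(1 − 0.729769) = −0.75 ln(0.270231)
  = −0.75 × (-1.308478) = 0.981359 substitutions/site.

0.981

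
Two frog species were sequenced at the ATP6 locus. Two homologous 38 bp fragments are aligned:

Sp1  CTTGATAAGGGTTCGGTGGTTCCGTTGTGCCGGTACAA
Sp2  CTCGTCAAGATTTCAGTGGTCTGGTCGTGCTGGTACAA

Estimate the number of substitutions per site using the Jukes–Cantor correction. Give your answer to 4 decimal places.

0.3658

The sequences differ at 11 of 38 sites, so p = 11/38 ≈ 0.289474.
d = −(3/4) ln(1 − 4p/3) = −0.75 ln(1 − 0.385965) = −0.75 ln(0.614035)
  = −0.75 × (-0.487703) = 0.365777 substitutions/site.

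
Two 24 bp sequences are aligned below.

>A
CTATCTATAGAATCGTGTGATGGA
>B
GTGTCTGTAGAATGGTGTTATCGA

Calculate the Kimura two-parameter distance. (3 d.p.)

Of 24 sites, 2 differences are transitions and 4 are transversions, so P = 2/24 ≈ 0.083333 and Q = 4/24 ≈ 0.166667.
Under the Kimura two-parameter model, d = −½ ln(1 − 2P − Q) − ¼ ln(1 − 2Q).
1 − 2P − Q = 0.666667, giving −½ ln(0.666667) = 0.202732.
1 − 2Q = 0.666666, giving −¼ ln(0.666666) = 0.101367.
d = 0.202732 + 0.101367 = 0.304099.

0.304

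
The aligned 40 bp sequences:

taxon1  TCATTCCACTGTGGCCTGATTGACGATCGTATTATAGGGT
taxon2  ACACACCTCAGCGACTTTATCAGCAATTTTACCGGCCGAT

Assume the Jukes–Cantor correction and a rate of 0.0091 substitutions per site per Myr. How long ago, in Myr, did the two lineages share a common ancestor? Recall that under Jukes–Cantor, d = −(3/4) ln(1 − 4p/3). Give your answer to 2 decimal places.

54.47

The sequences differ at 22 of 40 sites, so p = 22/40 = 0.55.
d = −(3/4) ln(1 − 4p/3) = −0.75 ln(1 − 0.733333) = −0.75 ln(0.266667)
  = −0.75 × (-1.321755) = 0.991316 substitutions/site.
Under a molecular clock d = 2μt, so t = d/(2μ) = 0.991316 / (2 × 0.0091) = 54.47 Myr.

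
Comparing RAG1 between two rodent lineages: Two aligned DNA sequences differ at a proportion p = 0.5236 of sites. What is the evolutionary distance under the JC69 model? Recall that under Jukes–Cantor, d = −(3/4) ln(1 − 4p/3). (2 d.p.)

0.90

d = −(3/4) ln(1 − 4p/3) = −0.75 ln(1 − 0.698133) = −0.75 ln(0.301867)
  = −0.75 × (-1.197769) = 0.898327 substitutions/site.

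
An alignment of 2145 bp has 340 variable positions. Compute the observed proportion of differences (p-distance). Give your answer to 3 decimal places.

0.159

p = 340/2145 = 0.158508… ≈ 0.159 (to 3 d.p.).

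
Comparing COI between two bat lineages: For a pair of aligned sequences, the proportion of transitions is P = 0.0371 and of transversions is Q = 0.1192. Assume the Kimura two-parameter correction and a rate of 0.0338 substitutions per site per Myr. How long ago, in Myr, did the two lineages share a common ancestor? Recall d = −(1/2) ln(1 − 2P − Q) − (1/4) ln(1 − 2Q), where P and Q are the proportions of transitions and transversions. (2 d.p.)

Under the Kimura two-parameter model, d = −½ ln(1 − 2P − Q) − ¼ ln(1 − 2Q).
1 − 2P − Q = 0.8066, giving −½ ln(0.8066) = 0.107464.
1 − 2Q = 0.7616, giving −¼ ln(0.7616) = 0.068083.
d = 0.107464 + 0.068083 = 0.175547.
Under a molecular clock d = 2μt, so t = d/(2μ) = 0.175547 / (2 × 0.0338) = 2.60 Myr.

2.60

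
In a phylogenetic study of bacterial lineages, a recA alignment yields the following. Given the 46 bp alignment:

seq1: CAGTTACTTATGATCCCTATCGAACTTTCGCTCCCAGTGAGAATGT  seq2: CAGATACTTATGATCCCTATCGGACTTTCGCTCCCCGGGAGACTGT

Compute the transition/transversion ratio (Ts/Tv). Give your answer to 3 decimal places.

0.250

Transitions are A↔G and C↔T; transversions are all other mismatches.
Transitions: 1. Transversions: 4.
R = 1/4 = 0.250.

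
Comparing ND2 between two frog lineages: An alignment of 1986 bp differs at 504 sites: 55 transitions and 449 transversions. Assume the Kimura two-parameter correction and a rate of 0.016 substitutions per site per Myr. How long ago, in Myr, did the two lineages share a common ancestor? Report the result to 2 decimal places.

P = 55/1986 ≈ 0.027694 and Q = 449/1986 ≈ 0.226083.
Under the Kimura two-parameter model, d = −½ ln(1 − 2P − Q) − ¼ ln(1 − 2Q).
1 − 2P − Q = 0.718529, giving −½ ln(0.718529) = 0.165275.
1 − 2Q = 0.547834, giving −¼ ln(0.547834) = 0.150446.
d = 0.165275 + 0.150446 = 0.315721.
Under a molecular clock d = 2μt, so t = d/(2μ) = 0.315721 / (2 × 0.016) = 9.87 Myr.

9.87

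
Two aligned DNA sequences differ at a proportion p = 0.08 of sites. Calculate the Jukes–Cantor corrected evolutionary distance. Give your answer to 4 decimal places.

d = −(3/4) ln(1 − 4p/3) = −0.75 ln(1 − 0.106667) = −0.75 ln(0.893333)
  = −0.75 × (-0.112796) = 0.084597 substitutions/site.

0.0846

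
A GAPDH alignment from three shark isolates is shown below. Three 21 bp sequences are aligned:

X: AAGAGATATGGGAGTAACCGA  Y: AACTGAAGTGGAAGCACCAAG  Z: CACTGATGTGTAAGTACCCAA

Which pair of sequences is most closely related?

X–Y: 10/21 differ, p = 0.476, d = 0.756.
X–Z: 8/21 differ, p = 0.381, d = 0.532.
Y–Z: 6/21 differ, p = 0.286, d = 0.360.
The smallest distance is between Y and Z.

Y and Z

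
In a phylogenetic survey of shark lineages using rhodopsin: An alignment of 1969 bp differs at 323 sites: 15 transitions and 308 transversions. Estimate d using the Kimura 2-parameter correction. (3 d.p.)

P = 15/1969 ≈ 0.007618 and Q = 308/1969 ≈ 0.156425.
Under the Kimura two-parameter model, d = −½ ln(1 − 2P − Q) − ¼ ln(1 − 2Q).
1 − 2P − Q = 0.828339, giving −½ ln(0.828339) = 0.094166.
1 − 2Q = 0.68715, giving −¼ ln(0.68715) = 0.093801.
d = 0.094166 + 0.093801 = 0.187967.

0.188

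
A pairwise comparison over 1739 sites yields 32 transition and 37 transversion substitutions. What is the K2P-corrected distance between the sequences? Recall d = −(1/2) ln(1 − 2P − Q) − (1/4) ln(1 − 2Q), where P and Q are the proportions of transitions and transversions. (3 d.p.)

0.041

P = 32/1739 ≈ 0.018401 and Q = 37/1739 ≈ 0.021277.
Under the Kimura two-parameter model, d = −½ ln(1 − 2P − Q) − ¼ ln(1 − 2Q).
1 − 2P − Q = 0.941921, giving −½ ln(0.941921) = 0.029917.
1 − 2Q = 0.957446, giving −¼ ln(0.957446) = 0.010871.
d = 0.029917 + 0.010871 = 0.040788.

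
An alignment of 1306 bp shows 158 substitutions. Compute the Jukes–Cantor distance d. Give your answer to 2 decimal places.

p = 158/1306 ≈ 0.12098.
d = −(3/4) ln(1 − 4p/3) = −0.75 ln(1 − 0.161307) = −0.75 ln(0.838693)
  = −0.75 × (-0.175911) = 0.131933 substitutions/site.

0.13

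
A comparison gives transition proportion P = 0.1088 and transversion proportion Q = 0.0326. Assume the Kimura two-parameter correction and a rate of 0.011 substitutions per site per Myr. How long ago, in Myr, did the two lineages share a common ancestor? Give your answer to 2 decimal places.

7.31

Under the Kimura two-parameter model, d = −½ ln(1 − 2P − Q) − ¼ ln(1 − 2Q).
1 − 2P − Q = 0.7498, giving −½ ln(0.7498) = 0.143974.
1 − 2Q = 0.9348, giving −¼ ln(0.9348) = 0.016856.
d = 0.143974 + 0.016856 = 0.160830.
Under a molecular clock d = 2μt, so t = d/(2μ) = 0.160830 / (2 × 0.011) = 7.31 Myr.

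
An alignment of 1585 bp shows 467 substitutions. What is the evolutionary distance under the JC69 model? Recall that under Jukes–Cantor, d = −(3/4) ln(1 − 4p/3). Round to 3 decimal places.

0.374

p = 467/1585 ≈ 0.294637.
d = −(3/4) ln(1 − 4p/3) = −0.75 ln(1 − 0.392849) = −0.75 ln(0.607151)
  = −0.75 × (-0.498978) = 0.374234 substitutions/site.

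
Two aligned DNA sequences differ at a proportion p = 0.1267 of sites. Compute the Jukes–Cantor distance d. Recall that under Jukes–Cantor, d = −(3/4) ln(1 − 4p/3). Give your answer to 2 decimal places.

d = −(3/4) ln(1 − 4p/3) = −0.75 ln(1 − 0.168933) = −0.75 ln(0.831067)
  = −0.75 × (-0.185045) = 0.138784 substitutions/site.

0.14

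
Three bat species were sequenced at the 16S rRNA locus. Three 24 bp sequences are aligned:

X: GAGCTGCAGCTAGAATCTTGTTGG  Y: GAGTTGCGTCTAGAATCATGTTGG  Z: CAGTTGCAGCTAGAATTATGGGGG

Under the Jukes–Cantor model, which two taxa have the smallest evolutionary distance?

X and Y

X–Y: 4/24 differ, p = 0.167, d = 0.188.
X–Z: 6/24 differ, p = 0.250, d = 0.304.
Y–Z: 6/24 differ, p = 0.250, d = 0.304.
The smallest distance is between X and Y.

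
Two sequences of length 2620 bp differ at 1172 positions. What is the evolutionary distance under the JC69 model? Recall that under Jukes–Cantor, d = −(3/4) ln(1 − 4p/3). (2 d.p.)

0.68

p = 1172/2620 ≈ 0.447328.
d = −(3/4) ln(1 − 4p/3) = −0.75 ln(1 − 0.596437) = −0.75 ln(0.403563)
  = −0.75 × (-0.907423) = 0.680567 substitutions/site.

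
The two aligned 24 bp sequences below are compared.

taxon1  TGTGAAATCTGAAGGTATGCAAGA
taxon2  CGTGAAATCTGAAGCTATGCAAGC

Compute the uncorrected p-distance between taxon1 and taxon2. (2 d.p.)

The sequences differ at 3 of 24 positions (sites 1, 15, 24).
p = 3/24 = 0.125 ≈ 0.13 (to 2 d.p.).

0.13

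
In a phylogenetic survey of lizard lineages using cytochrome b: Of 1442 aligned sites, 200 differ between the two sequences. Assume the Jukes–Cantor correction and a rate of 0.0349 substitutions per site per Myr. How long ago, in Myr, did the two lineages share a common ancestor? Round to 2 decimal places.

2.20

p = 200/1442 ≈ 0.138696.
d = −(3/4) ln(1 − 4p/3) = −0.75 ln(1 − 0.184928) = −0.75 ln(0.815072)
  = −0.75 × (-0.204479) = 0.153359 substitutions/site.
Under a molecular clock d = 2μt, so t = d/(2μ) = 0.153359 / (2 × 0.0349) = 2.20 Myr.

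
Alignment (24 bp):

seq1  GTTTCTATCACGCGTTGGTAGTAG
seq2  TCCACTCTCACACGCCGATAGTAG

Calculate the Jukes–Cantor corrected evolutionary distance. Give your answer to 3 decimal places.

0.520

The sequences differ at 9 of 24 sites (1, 2, 3, 4, 7, 12, 15, 16, 18), so p = 9/24 = 0.375.
d = −(3/4) ln(1 − 4p/3) = −0.75 ln(1 − 0.5) = −0.75 ln(0.5)
  = −0.75 × (-0.693147) = 0.519860 substitutions/site.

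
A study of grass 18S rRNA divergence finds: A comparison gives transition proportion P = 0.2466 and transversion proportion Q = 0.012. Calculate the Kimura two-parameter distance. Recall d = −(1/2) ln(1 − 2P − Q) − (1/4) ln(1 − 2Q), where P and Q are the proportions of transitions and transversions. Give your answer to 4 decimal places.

0.3579

Under the Kimura two-parameter model, d = −½ ln(1 − 2P − Q) − ¼ ln(1 − 2Q).
1 − 2P − Q = 0.4948, giving −½ ln(0.4948) = 0.351801.
1 − 2Q = 0.976, giving −¼ ln(0.976) = 0.006073.
d = 0.351801 + 0.006073 = 0.357874.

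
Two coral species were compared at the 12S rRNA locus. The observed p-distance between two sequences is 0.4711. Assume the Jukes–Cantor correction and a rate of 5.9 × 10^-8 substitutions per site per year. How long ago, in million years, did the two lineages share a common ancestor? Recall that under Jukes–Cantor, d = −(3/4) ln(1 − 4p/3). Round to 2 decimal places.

6.29

d = −(3/4) ln(1 − 4p/3) = −0.75 ln(1 − 0.628133) = −0.75 ln(0.371867)
  = −0.75 × (-0.989219) = 0.741914 substitutions/site.
Under a molecular clock d = 2μt, so t = d/(2μ) = 0.741914 / (2 × 5.9 × 10^-8) = 6.29 million years.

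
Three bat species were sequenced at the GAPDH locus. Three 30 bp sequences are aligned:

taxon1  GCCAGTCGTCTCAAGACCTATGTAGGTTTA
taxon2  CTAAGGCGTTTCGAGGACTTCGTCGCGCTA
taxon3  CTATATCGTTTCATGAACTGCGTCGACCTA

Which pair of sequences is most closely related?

taxon2 and taxon3

taxon1–taxon2: 14/30 differ, p = 0.467, d = 0.730.
taxon1–taxon3: 14/30 differ, p = 0.467, d = 0.730.
taxon2–taxon3: 9/30 differ, p = 0.300, d = 0.383.
The smallest distance is between taxon2 and taxon3.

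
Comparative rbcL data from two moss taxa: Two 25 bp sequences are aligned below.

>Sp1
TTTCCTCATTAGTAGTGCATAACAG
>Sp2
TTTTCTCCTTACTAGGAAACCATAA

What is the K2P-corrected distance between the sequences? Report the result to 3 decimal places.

0.586

Of 25 sites, 5 differences are transitions and 5 are transversions, so P = 5/25 = 0.2 and Q = 5/25 = 0.2.
Under the Kimura two-parameter model, d = −½ ln(1 − 2P − Q) − ¼ ln(1 − 2Q).
1 − 2P − Q = 0.4, giving −½ ln(0.4) = 0.458145.
1 − 2Q = 0.6, giving −¼ ln(0.6) = 0.127706.
d = 0.458145 + 0.127706 = 0.585851.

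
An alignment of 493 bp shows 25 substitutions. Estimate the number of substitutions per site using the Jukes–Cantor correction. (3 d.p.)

0.053

p = 25/493 ≈ 0.05071.
d = −(3/4) ln(1 − 4p/3) = −0.75 ln(1 − 0.067613) = −0.75 ln(0.932387)
  = −0.75 × (-0.070007) = 0.052505 substitutions/site.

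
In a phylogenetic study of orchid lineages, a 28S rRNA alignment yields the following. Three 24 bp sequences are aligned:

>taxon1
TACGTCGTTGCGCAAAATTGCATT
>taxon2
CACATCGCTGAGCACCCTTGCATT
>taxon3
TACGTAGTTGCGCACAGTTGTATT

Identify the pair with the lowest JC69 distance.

taxon1 and taxon3

taxon1–taxon2: 7/24 differ, p = 0.292, d = 0.369.
taxon1–taxon3: 4/24 differ, p = 0.167, d = 0.188.
taxon2–taxon3: 8/24 differ, p = 0.333, d = 0.441.
The smallest distance is between taxon1 and taxon3.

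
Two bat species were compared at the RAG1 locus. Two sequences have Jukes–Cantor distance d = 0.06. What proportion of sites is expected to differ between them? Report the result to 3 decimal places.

0.058

p = (3/4)(1 − e^(−4d/3)) = 0.75 × (1 − e^(-0.08)) = 0.75 × (1 − 0.923116) = 0.057663.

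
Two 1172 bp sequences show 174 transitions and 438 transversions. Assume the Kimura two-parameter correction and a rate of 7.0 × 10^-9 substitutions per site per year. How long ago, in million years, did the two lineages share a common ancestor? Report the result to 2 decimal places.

P = 174/1172 ≈ 0.148464 and Q = 438/1172 ≈ 0.37372.
Under the Kimura two-parameter model, d = −½ ln(1 − 2P − Q) − ¼ ln(1 − 2Q).
1 − 2P − Q = 0.329352, giving −½ ln(0.329352) = 0.555314.
1 − 2Q = 0.25256, giving −¼ ln(0.25256) = 0.344027.
d = 0.555314 + 0.344027 = 0.899341.
Under a molecular clock d = 2μt, so t = d/(2μ) = 0.899341 / (2 × 7.0 × 10^-9) = 64.24 million years.

64.24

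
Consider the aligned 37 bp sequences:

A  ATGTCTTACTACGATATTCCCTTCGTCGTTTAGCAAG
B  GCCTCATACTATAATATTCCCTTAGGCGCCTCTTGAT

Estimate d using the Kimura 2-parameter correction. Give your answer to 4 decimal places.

Of 37 sites, 8 differences are transitions and 7 are transversions, so P = 8/37 ≈ 0.216216 and Q = 7/37 ≈ 0.189189.
Under the Kimura two-parameter model, d = −½ ln(1 − 2P − Q) − ¼ ln(1 − 2Q).
1 − 2P − Q = 0.378379, giving −½ ln(0.378379) = 0.485929.
1 − 2Q = 0.621622, giving −¼ ln(0.621622) = 0.118856.
d = 0.485929 + 0.118856 = 0.604785.

0.6048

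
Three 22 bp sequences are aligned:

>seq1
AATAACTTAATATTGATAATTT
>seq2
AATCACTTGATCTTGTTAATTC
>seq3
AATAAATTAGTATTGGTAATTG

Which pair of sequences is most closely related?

seq1 and seq3

seq1–seq2: 5/22 differ, p = 0.227, d = 0.271.
seq1–seq3: 4/22 differ, p = 0.182, d = 0.208.
seq2–seq3: 7/22 differ, p = 0.318, d = 0.414.
The smallest distance is between seq1 and seq3.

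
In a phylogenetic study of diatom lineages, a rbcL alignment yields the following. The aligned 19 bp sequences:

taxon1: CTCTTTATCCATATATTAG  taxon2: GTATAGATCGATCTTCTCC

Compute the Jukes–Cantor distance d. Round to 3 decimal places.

The sequences differ at 10 of 19 sites (1, 3, 5, 6, 10, 13, 15, 16, 18, 19), so p = 10/19 ≈ 0.526316.
d = −(3/4) ln(1 − 4p/3) = −0.75 ln(1 − 0.701755) = −0.75 ln(0.298245)
  = −0.75 × (-1.209840) = 0.907380 substitutions/site.

0.907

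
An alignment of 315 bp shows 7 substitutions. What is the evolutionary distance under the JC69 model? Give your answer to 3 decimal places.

p = 7/315 ≈ 0.022222.
d = −(3/4) ln(1 − 4p/3) = −0.75 ln(1 − 0.029629) = −0.75 ln(0.970371)
  = −0.75 × (-0.030077) = 0.022558 substitutions/site.

0.023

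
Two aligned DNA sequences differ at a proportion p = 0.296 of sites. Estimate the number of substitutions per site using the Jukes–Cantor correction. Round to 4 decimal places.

0.3765

d = −(3/4) ln(1 − 4p/3) = −0.75 ln(1 − 0.394667) = −0.75 ln(0.605333)
  = −0.75 × (-0.501977) = 0.376483 substitutions/site.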